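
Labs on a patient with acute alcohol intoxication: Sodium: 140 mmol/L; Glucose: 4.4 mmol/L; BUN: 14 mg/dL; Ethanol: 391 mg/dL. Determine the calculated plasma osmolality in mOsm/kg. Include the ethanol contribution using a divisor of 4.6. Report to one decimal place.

Calculated osmolality = 2·Na + glucose + BUN/2.8 + ethanol/4.6
= 2·140 + 4.4 + 14/2.8 + 391/4.6
= 280 + 4.40 + 5 + 85
= 374.4 mOsm/kg

374.4 mOsm/kg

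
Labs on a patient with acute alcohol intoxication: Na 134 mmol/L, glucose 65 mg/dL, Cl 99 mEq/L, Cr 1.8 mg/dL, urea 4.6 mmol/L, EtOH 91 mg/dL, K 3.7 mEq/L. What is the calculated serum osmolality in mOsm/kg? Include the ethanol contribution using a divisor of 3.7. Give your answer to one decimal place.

300.8 mOsm/kg

Calculated osmolality = 2·Na + glucose/18 + urea + ethanol/3.7
= 2·134 + 65/18 + 4.6 + 91/3.7
= 268 + 3.61 + 4.60 + 24.59
= 300.8 mOsm/kg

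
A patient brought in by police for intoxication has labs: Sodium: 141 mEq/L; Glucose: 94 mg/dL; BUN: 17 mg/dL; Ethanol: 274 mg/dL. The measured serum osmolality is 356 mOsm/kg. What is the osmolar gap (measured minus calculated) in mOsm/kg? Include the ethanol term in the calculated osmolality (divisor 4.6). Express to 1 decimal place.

Calculated osmolality = 2·Na + glucose/18 + BUN/2.8 + ethanol/4.6
= 2·141 + 94/18 + 17/2.8 + 274/4.6
= 282 + 5.22 + 6.07 + 59.57
= 352.86 mOsm/kg ≈ 352.9 mOsm/kg
Osmolar gap = measured − calculated = 356 − 352.9 = 3.1 mOsm/kg

3.1 mOsm/kg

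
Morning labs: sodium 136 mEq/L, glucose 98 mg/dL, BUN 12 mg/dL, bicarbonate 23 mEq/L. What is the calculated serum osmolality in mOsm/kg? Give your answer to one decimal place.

281.7 mOsm/kg

Calculated osmolality = 2·Na + glucose/18 + BUN/2.8
= 2·136 + 98/18 + 12/2.8
= 272 + 5.44 + 4.29
= 281.73 mOsm/kg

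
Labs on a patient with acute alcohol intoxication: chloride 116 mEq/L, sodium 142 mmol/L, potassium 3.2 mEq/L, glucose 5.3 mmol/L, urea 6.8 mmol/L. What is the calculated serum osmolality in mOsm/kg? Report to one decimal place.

Calculated osmolality = 2·Na + glucose + urea
= 2·142 + 5.3 + 6.8
= 284 + 5.30 + 6.80
= 296.1 mOsm/kg

296.1 mOsm/kg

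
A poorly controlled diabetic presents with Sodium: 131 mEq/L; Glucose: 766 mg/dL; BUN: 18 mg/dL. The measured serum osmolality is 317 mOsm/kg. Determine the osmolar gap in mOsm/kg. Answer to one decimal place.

6.0 mOsm/kg

Calculated osmolality = 2·Na + glucose/18 + BUN/2.8
= 2·131 + 766/18 + 18/2.8
= 262 + 42.56 + 6.43
= 310.99 mOsm/kg ≈ 311.0 mOsm/kg
Osmolar gap = measured − calculated = 317 − 311.0 = 6.0 mOsm/kg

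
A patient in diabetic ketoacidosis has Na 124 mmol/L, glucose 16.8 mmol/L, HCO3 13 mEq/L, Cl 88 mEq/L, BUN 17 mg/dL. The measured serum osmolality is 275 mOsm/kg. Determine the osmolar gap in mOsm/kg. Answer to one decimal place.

4.1 mOsm/kg

Calculated osmolality = 2·Na + glucose + BUN/2.8
= 2·124 + 16.8 + 17/2.8
= 248 + 16.80 + 6.07
= 270.87 mOsm/kg ≈ 270.9 mOsm/kg
Osmolar gap = measured − calculated = 275 − 270.9 = 4.1 mOsm/kg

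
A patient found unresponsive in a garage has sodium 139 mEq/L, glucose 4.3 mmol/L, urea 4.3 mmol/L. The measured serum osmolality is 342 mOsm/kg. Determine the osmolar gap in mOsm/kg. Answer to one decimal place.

55.4 mOsm/kg

Calculated osmolality = 2·Na + glucose + urea
= 2·139 + 4.3 + 4.3
= 278 + 4.30 + 4.30
= 286.6 mOsm/kg ≈ 286.6 mOsm/kg
Osmolar gap = measured − calculated = 342 − 286.6 = 55.4 mOsm/kg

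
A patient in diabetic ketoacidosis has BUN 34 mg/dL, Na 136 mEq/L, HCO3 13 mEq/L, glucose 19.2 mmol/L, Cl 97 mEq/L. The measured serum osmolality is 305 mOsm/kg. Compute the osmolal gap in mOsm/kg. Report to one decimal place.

Calculated osmolality = 2·Na + glucose + BUN/2.8
= 2·136 + 19.2 + 34/2.8
= 272 + 19.20 + 12.14
= 303.34 mOsm/kg ≈ 303.3 mOsm/kg
Osmolar gap = measured − calculated = 305 − 303.3 = 1.7 mOsm/kg

1.7 mOsm/kg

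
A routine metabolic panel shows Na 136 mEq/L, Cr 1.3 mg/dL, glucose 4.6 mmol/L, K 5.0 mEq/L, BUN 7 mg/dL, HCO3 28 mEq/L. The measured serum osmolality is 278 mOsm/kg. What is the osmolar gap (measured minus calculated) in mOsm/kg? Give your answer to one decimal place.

Calculated osmolality = 2·Na + glucose + BUN/2.8
= 2·136 + 4.6 + 7/2.8
= 272 + 4.60 + 2.50
= 279.1 mOsm/kg ≈ 279.1 mOsm/kg
Osmolar gap = measured − calculated = 278 − 279.1 = -1.1 mOsm/kg

-1.1 mOsm/kg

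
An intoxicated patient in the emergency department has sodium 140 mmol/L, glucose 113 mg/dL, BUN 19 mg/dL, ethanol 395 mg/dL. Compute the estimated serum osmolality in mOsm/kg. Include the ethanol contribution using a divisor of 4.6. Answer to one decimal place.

Calculated osmolality = 2·Na + glucose/18 + BUN/2.8 + ethanol/4.6
= 2·140 + 113/18 + 19/2.8 + 395/4.6
= 280 + 6.28 + 6.79 + 85.87
= 378.94 mOsm/kg

378.9 mOsm/kg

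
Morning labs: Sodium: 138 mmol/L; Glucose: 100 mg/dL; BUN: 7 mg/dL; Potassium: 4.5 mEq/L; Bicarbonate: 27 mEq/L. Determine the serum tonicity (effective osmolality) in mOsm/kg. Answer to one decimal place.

Effective osmolality excludes urea (freely permeant across cell membranes):
2·Na + glucose/18
= 2·138 + 100/18
= 276 + 5.56
= 281.56 mOsm/kg

281.6 mOsm/kg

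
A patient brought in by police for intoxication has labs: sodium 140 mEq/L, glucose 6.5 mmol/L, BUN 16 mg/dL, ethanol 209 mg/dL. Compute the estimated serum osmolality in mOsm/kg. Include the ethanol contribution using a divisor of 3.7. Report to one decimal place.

348.7 mOsm/kg

Calculated osmolality = 2·Na + glucose + BUN/2.8 + ethanol/3.7
= 2·140 + 6.5 + 16/2.8 + 209/3.7
= 280 + 6.50 + 5.71 + 56.49
= 348.7 mOsm/kg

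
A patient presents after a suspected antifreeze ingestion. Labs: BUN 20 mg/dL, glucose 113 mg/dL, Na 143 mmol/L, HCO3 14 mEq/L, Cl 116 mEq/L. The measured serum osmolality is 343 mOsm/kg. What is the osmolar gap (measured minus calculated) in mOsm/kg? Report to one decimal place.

Calculated osmolality = 2·Na + glucose/18 + BUN/2.8
= 2·143 + 113/18 + 20/2.8
= 286 + 6.28 + 7.14
= 299.42 mOsm/kg ≈ 299.4 mOsm/kg
Osmolar gap = measured − calculated = 343 − 299.4 = 43.6 mOsm/kg

43.6 mOsm/kg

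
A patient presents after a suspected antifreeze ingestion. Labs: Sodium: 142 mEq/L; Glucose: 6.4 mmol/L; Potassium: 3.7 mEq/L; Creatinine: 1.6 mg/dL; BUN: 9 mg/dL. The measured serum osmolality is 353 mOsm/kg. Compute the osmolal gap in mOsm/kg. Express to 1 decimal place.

Calculated osmolality = 2·Na + glucose + BUN/2.8
= 2·142 + 6.4 + 9/2.8
= 284 + 6.40 + 3.21
= 293.61 mOsm/kg ≈ 293.6 mOsm/kg
Osmolar gap = measured − calculated = 353 − 293.6 = 59.4 mOsm/kg

59.4 mOsm/kg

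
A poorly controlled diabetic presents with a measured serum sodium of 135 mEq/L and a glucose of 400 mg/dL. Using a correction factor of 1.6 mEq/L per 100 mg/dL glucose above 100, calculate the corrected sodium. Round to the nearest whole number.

140 mEq/L

Corrected Na = measured Na + 1.6 · (glucose − 100)/100
= 135 + 1.6 · (400 − 100)/100
= 135 + 4.8
= 139.8 mEq/L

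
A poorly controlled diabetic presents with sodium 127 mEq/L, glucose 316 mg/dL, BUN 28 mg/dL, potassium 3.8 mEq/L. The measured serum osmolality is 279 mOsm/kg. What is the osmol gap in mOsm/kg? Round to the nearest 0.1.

-2.6 mOsm/kg

Calculated osmolality = 2·Na + glucose/18 + BUN/2.8
= 2·127 + 316/18 + 28/2.8
= 254 + 17.56 + 10
= 281.56 mOsm/kg ≈ 281.6 mOsm/kg
Osmolar gap = measured − calculated = 279 − 281.6 = -2.6 mOsm/kg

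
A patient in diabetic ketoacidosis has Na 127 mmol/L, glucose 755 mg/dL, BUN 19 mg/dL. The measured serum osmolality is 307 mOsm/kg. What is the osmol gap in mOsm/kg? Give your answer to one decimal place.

4.3 mOsm/kg

Calculated osmolality = 2·Na + glucose/18 + BUN/2.8
= 2·127 + 755/18 + 19/2.8
= 254 + 41.94 + 6.79
= 302.73 mOsm/kg ≈ 302.7 mOsm/kg
Osmolar gap = measured − calculated = 307 − 302.7 = 4.3 mOsm/kg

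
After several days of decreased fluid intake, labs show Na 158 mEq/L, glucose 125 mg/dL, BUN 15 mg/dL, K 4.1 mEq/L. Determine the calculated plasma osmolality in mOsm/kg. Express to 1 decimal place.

Calculated osmolality = 2·Na + glucose/18 + BUN/2.8
= 2·158 + 125/18 + 15/2.8
= 316 + 6.94 + 5.36
= 328.3 mOsm/kg

328.3 mOsm/kg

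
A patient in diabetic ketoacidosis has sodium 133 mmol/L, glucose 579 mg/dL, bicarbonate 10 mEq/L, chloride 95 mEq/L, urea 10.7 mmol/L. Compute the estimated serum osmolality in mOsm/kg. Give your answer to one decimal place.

Calculated osmolality = 2·Na + glucose/18 + urea
= 2·133 + 579/18 + 10.7
= 266 + 32.17 + 10.70
= 308.87 mOsm/kg

308.9 mOsm/kg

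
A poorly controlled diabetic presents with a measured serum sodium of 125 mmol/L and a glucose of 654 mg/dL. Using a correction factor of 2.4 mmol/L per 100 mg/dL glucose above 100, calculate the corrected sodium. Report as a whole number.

Corrected Na = measured Na + 2.4 · (glucose − 100)/100
= 125 + 2.4 · (654 − 100)/100
= 125 + 13.3
= 138.3 mmol/L

138 mmol/L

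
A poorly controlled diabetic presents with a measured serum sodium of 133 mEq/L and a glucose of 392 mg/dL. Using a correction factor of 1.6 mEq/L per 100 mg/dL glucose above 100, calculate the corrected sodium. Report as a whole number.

Corrected Na = measured Na + 1.6 · (glucose − 100)/100
= 133 + 1.6 · (392 − 100)/100
= 133 + 4.7
= 137.7 mEq/L

138 mEq/L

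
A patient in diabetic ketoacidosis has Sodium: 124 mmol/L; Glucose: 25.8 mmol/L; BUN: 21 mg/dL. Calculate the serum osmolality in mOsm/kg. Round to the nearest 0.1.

281.3 mOsm/kg

Calculated osmolality = 2·Na + glucose + BUN/2.8
= 2·124 + 25.8 + 21/2.8
= 248 + 25.80 + 7.50
= 281.3 mOsm/kg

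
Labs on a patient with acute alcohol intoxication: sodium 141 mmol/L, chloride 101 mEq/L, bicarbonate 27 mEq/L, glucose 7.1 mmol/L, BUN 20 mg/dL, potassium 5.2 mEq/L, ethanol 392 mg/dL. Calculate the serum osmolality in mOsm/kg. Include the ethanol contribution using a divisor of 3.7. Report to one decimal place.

Calculated osmolality = 2·Na + glucose + BUN/2.8 + ethanol/3.7
= 2·141 + 7.1 + 20/2.8 + 392/3.7
= 282 + 7.10 + 7.14 + 105.95
= 402.19 mOsm/kg

402.2 mOsm/kg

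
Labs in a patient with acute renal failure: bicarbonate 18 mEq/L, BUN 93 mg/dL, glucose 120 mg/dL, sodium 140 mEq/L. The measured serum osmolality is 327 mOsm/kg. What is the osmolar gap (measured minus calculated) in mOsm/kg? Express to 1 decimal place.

7.1 mOsm/kg

Calculated osmolality = 2·Na + glucose/18 + BUN/2.8
= 2·140 + 120/18 + 93/2.8
= 280 + 6.67 + 33.21
= 319.88 mOsm/kg ≈ 319.9 mOsm/kg
Osmolar gap = measured − calculated = 327 − 319.9 = 7.1 mOsm/kg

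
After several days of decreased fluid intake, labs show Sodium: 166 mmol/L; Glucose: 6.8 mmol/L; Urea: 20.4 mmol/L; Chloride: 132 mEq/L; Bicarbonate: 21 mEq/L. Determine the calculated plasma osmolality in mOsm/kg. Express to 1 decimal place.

359.2 mOsm/kg

Calculated osmolality = 2·Na + glucose + urea
= 2·166 + 6.8 + 20.4
= 332 + 6.80 + 20.40
= 359.2 mOsm/kg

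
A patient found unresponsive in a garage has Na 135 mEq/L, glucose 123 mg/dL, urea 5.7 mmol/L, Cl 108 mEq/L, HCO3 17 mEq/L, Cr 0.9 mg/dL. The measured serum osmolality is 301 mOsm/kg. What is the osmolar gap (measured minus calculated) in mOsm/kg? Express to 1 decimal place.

18.5 mOsm/kg

Calculated osmolality = 2·Na + glucose/18 + urea
= 2·135 + 123/18 + 5.7
= 270 + 6.83 + 5.70
= 282.53 mOsm/kg ≈ 282.5 mOsm/kg
Osmolar gap = measured − calculated = 301 − 282.5 = 18.5 mOsm/kg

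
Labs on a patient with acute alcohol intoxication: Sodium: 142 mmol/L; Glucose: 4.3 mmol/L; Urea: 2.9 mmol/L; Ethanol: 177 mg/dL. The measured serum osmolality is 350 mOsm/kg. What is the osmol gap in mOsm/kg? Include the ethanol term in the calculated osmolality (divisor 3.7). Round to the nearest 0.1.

Calculated osmolality = 2·Na + glucose + urea + ethanol/3.7
= 2·142 + 4.3 + 2.9 + 177/3.7
= 284 + 4.30 + 2.90 + 47.84
= 339.04 mOsm/kg ≈ 339.0 mOsm/kg
Osmolar gap = measured − calculated = 350 − 339.0 = 11.0 mOsm/kg

11.0 mOsm/kg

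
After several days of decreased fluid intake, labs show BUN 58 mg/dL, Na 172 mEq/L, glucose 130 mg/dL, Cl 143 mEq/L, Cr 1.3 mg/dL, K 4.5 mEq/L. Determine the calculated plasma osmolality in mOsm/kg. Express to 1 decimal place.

Calculated osmolality = 2·Na + glucose/18 + BUN/2.8
= 2·172 + 130/18 + 58/2.8
= 344 + 7.22 + 20.71
= 371.93 mOsm/kg

371.9 mOsm/kg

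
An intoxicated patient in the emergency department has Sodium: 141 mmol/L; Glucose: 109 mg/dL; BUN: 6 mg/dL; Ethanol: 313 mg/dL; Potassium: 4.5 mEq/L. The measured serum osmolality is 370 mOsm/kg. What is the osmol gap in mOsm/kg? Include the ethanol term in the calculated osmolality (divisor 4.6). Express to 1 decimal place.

Calculated osmolality = 2·Na + glucose/18 + BUN/2.8 + ethanol/4.6
= 2·141 + 109/18 + 6/2.8 + 313/4.6
= 282 + 6.06 + 2.14 + 68.04
= 358.24 mOsm/kg ≈ 358.2 mOsm/kg
Osmolar gap = measured − calculated = 370 − 358.2 = 11.8 mOsm/kg

11.8 mOsm/kg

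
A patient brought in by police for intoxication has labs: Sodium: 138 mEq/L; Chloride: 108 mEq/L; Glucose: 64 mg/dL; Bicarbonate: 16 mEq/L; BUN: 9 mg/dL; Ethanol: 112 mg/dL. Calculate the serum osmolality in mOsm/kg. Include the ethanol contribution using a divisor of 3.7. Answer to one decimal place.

Calculated osmolality = 2·Na + glucose/18 + BUN/2.8 + ethanol/3.7
= 2·138 + 64/18 + 9/2.8 + 112/3.7
= 276 + 3.56 + 3.21 + 30.27
= 313.04 mOsm/kg

313.0 mOsm/kg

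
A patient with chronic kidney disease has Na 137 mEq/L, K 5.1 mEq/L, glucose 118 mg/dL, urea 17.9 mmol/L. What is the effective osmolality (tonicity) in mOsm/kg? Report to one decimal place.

Effective osmolality excludes urea (freely permeant across cell membranes):
2·Na + glucose/18
= 2·137 + 118/18
= 274 + 6.56
= 280.56 mOsm/kg

280.6 mOsm/kg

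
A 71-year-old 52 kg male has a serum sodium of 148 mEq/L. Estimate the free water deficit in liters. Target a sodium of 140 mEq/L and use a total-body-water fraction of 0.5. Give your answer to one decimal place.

TBW = 0.5 · 52 = 26 L
Free water deficit = TBW · (Na/140 − 1)
= 26 · (148/140 − 1)
= 26 · 0.0571
= 1.48 L

1.5 L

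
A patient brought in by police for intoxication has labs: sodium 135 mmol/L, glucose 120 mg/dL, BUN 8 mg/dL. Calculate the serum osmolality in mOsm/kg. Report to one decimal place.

279.5 mOsm/kg

Calculated osmolality = 2·Na + glucose/18 + BUN/2.8
= 2·135 + 120/18 + 8/2.8
= 270 + 6.67 + 2.86
= 279.53 mOsm/kg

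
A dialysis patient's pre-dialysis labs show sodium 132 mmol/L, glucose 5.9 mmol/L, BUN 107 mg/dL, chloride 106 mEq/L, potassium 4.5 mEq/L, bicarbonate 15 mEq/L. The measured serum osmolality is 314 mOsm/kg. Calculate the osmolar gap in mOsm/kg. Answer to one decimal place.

Calculated osmolality = 2·Na + glucose + BUN/2.8
= 2·132 + 5.9 + 107/2.8
= 264 + 5.90 + 38.21
= 308.11 mOsm/kg ≈ 308.1 mOsm/kg
Osmolar gap = measured − calculated = 314 − 308.1 = 5.9 mOsm/kg

5.9 mOsm/kg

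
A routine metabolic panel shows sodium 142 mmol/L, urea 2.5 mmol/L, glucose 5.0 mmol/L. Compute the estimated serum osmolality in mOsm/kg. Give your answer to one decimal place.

Calculated osmolality = 2·Na + glucose + urea
= 2·142 + 5 + 2.5
= 284 + 5 + 2.50
= 291.5 mOsm/kg

291.5 mOsm/kg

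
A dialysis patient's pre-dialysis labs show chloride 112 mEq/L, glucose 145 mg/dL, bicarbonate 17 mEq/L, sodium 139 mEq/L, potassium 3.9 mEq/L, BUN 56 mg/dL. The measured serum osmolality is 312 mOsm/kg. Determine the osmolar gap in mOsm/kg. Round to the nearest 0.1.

5.9 mOsm/kg

Calculated osmolality = 2·Na + glucose/18 + BUN/2.8
= 2·139 + 145/18 + 56/2.8
= 278 + 8.06 + 20
= 306.06 mOsm/kg ≈ 306.1 mOsm/kg
Osmolar gap = measured − calculated = 312 − 306.1 = 5.9 mOsm/kg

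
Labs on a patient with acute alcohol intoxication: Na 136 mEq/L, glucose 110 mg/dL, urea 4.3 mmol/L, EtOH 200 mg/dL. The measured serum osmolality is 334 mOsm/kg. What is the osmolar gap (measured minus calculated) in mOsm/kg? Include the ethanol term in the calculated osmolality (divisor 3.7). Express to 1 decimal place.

-2.5 mOsm/kg

Calculated osmolality = 2·Na + glucose/18 + urea + ethanol/3.7
= 2·136 + 110/18 + 4.3 + 200/3.7
= 272 + 6.11 + 4.30 + 54.05
= 336.46 mOsm/kg ≈ 336.5 mOsm/kg
Osmolar gap = measured − calculated = 334 − 336.5 = -2.5 mOsm/kg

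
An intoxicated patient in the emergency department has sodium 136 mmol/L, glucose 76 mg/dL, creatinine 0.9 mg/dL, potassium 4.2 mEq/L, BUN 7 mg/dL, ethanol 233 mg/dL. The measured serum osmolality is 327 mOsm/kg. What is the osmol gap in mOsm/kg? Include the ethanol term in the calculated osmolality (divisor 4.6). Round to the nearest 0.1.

Calculated osmolality = 2·Na + glucose/18 + BUN/2.8 + ethanol/4.6
= 2·136 + 76/18 + 7/2.8 + 233/4.6
= 272 + 4.22 + 2.50 + 50.65
= 329.37 mOsm/kg ≈ 329.4 mOsm/kg
Osmolar gap = measured − calculated = 327 − 329.4 = -2.4 mOsm/kg

-2.4 mOsm/kg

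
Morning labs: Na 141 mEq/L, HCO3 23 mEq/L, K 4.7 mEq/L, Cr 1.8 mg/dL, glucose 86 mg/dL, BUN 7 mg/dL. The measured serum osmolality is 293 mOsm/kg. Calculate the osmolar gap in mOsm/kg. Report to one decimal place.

Calculated osmolality = 2·Na + glucose/18 + BUN/2.8
= 2·141 + 86/18 + 7/2.8
= 282 + 4.78 + 2.50
= 289.28 mOsm/kg ≈ 289.3 mOsm/kg
Osmolar gap = measured − calculated = 293 − 289.3 = 3.7 mOsm/kg

3.7 mOsm/kg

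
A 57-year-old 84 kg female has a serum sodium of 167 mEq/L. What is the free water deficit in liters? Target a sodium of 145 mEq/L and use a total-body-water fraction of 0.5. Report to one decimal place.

6.4 L

TBW = 0.5 · 84 = 42 L
Free water deficit = TBW · (Na/145 − 1)
= 42 · (167/145 − 1)
= 42 · 0.1517
= 6.37 L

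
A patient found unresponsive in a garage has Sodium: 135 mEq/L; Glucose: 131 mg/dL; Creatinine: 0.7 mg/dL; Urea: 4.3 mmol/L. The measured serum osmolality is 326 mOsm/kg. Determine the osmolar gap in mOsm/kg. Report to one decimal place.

Calculated osmolality = 2·Na + glucose/18 + urea
= 2·135 + 131/18 + 4.3
= 270 + 7.28 + 4.30
= 281.58 mOsm/kg ≈ 281.6 mOsm/kg
Osmolar gap = measured − calculated = 326 − 281.6 = 44.4 mOsm/kg

44.4 mOsm/kg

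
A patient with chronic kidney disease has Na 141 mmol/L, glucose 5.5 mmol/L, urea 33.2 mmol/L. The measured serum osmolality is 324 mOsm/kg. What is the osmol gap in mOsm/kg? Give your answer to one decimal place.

3.3 mOsm/kg

Calculated osmolality = 2·Na + glucose + urea
= 2·141 + 5.5 + 33.2
= 282 + 5.50 + 33.20
= 320.7 mOsm/kg ≈ 320.7 mOsm/kg
Osmolar gap = measured − calculated = 324 − 320.7 = 3.3 mOsm/kg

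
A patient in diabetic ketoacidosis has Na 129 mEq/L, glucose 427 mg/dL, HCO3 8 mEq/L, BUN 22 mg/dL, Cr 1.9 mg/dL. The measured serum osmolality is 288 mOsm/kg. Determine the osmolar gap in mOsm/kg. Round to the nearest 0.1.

-1.6 mOsm/kg

Calculated osmolality = 2·Na + glucose/18 + BUN/2.8
= 2·129 + 427/18 + 22/2.8
= 258 + 23.72 + 7.86
= 289.58 mOsm/kg ≈ 289.6 mOsm/kg
Osmolar gap = measured − calculated = 288 − 289.6 = -1.6 mOsm/kg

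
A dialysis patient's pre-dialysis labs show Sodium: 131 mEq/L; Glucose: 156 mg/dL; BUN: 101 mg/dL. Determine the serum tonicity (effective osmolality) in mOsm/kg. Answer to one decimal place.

270.7 mOsm/kg

Effective osmolality excludes urea (freely permeant across cell membranes):
2·Na + glucose/18
= 2·131 + 156/18
= 262 + 8.67
= 270.67 mOsm/kg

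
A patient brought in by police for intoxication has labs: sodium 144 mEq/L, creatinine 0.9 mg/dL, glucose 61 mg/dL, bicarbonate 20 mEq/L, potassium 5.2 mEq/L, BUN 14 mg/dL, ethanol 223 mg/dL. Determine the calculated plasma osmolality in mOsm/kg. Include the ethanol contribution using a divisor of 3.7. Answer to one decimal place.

356.7 mOsm/kg

Calculated osmolality = 2·Na + glucose/18 + BUN/2.8 + ethanol/3.7
= 2·144 + 61/18 + 14/2.8 + 223/3.7
= 288 + 3.39 + 5 + 60.27
= 356.66 mOsm/kg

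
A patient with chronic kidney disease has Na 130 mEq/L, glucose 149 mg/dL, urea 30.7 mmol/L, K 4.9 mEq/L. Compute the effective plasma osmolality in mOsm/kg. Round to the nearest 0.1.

268.3 mOsm/kg

Effective osmolality excludes urea (freely permeant across cell membranes):
2·Na + glucose/18
= 2·130 + 149/18
= 260 + 8.28
= 268.28 mOsm/kg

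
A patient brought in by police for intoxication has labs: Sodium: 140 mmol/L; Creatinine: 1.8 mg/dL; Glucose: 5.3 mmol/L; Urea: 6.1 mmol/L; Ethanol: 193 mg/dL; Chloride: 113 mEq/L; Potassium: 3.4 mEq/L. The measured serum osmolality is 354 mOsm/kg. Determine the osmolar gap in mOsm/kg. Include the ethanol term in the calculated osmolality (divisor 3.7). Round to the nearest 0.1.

10.4 mOsm/kg

Calculated osmolality = 2·Na + glucose + urea + ethanol/3.7
= 2·140 + 5.3 + 6.1 + 193/3.7
= 280 + 5.30 + 6.10 + 52.16
= 343.56 mOsm/kg ≈ 343.6 mOsm/kg
Osmolar gap = measured − calculated = 354 − 343.6 = 10.4 mOsm/kg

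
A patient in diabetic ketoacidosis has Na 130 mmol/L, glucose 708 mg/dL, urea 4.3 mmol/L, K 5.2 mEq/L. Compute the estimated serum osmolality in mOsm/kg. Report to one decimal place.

303.6 mOsm/kg

Calculated osmolality = 2·Na + glucose/18 + urea
= 2·130 + 708/18 + 4.3
= 260 + 39.33 + 4.30
= 303.63 mOsm/kg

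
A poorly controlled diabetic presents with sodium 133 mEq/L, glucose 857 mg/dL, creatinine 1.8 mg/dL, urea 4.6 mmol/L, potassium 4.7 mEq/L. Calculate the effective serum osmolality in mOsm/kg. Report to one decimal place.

313.6 mOsm/kg

Effective osmolality excludes urea (freely permeant across cell membranes):
2·Na + glucose/18
= 2·133 + 857/18
= 266 + 47.61
= 313.61 mOsm/kg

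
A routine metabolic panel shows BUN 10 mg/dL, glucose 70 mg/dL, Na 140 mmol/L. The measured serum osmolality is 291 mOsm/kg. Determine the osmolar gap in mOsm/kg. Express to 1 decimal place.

Calculated osmolality = 2·Na + glucose/18 + BUN/2.8
= 2·140 + 70/18 + 10/2.8
= 280 + 3.89 + 3.57
= 287.46 mOsm/kg ≈ 287.5 mOsm/kg
Osmolar gap = measured − calculated = 291 − 287.5 = 3.5 mOsm/kg

3.5 mOsm/kg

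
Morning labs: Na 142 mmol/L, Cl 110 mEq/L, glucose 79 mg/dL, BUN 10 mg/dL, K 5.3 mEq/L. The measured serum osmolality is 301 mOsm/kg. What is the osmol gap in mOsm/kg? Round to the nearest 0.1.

Calculated osmolality = 2·Na + glucose/18 + BUN/2.8
= 2·142 + 79/18 + 10/2.8
= 284 + 4.39 + 3.57
= 291.96 mOsm/kg ≈ 292.0 mOsm/kg
Osmolar gap = measured − calculated = 301 − 292.0 = 9.0 mOsm/kg

9.0 mOsm/kg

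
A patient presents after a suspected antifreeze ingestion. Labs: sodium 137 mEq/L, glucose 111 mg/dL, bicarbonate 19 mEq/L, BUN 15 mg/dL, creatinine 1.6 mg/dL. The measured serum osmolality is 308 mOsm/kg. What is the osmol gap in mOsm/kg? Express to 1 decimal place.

Calculated osmolality = 2·Na + glucose/18 + BUN/2.8
= 2·137 + 111/18 + 15/2.8
= 274 + 6.17 + 5.36
= 285.53 mOsm/kg ≈ 285.5 mOsm/kg
Osmolar gap = measured − calculated = 308 − 285.5 = 22.5 mOsm/kg

22.5 mOsm/kg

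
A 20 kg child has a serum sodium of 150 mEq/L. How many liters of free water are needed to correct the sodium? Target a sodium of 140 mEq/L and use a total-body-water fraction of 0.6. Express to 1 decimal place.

TBW = 0.6 · 20 = 12 L
Free water deficit = TBW · (Na/140 − 1)
= 12 · (150/140 − 1)
= 12 · 0.0714
= 0.86 L

0.9 L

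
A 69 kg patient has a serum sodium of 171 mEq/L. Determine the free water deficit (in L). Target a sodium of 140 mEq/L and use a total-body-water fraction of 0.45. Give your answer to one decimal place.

6.9 L

TBW = 0.45 · 69 = 31.05 L
Free water deficit = TBW · (Na/140 − 1)
= 31.05 · (171/140 − 1)
= 31.05 · 0.2214
= 6.87 L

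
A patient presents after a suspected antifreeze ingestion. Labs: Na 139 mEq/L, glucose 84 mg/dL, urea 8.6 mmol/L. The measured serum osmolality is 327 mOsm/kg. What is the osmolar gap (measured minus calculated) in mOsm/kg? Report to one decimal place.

Calculated osmolality = 2·Na + glucose/18 + urea
= 2·139 + 84/18 + 8.6
= 278 + 4.67 + 8.60
= 291.27 mOsm/kg ≈ 291.3 mOsm/kg
Osmolar gap = measured − calculated = 327 − 291.3 = 35.7 mOsm/kg

35.7 mOsm/kg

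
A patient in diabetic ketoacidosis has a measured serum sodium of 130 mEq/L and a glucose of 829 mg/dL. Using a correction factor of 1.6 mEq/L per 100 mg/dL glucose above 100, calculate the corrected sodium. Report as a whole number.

Corrected Na = measured Na + 1.6 · (glucose − 100)/100
= 130 + 1.6 · (829 − 100)/100
= 130 + 11.7
= 141.7 mEq/L

142 mEq/L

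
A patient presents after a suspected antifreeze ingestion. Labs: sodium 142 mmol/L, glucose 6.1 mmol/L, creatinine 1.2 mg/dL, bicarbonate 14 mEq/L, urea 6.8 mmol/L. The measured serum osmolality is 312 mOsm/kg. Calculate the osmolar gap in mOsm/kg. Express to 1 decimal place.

Calculated osmolality = 2·Na + glucose + urea
= 2·142 + 6.1 + 6.8
= 284 + 6.10 + 6.80
= 296.9 mOsm/kg ≈ 296.9 mOsm/kg
Osmolar gap = measured − calculated = 312 − 296.9 = 15.1 mOsm/kg

15.1 mOsm/kg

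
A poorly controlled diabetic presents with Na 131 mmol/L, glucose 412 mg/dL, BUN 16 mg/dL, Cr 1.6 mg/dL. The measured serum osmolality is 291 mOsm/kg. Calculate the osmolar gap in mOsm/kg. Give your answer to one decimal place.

0.4 mOsm/kg

Calculated osmolality = 2·Na + glucose/18 + BUN/2.8
= 2·131 + 412/18 + 16/2.8
= 262 + 22.89 + 5.71
= 290.6 mOsm/kg ≈ 290.6 mOsm/kg
Osmolar gap = measured − calculated = 291 − 290.6 = 0.4 mOsm/kg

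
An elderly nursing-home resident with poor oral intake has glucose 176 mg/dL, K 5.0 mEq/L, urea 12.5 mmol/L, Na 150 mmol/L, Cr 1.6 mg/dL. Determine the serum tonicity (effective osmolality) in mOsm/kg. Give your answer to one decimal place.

Effective osmolality excludes urea (freely permeant across cell membranes):
2·Na + glucose/18
= 2·150 + 176/18
= 300 + 9.78
= 309.78 mOsm/kg

309.8 mOsm/kg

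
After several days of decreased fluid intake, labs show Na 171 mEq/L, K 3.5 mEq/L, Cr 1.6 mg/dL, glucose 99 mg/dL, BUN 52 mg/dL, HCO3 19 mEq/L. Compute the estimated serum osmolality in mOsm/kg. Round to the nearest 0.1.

366.1 mOsm/kg

Calculated osmolality = 2·Na + glucose/18 + BUN/2.8
= 2·171 + 99/18 + 52/2.8
= 342 + 5.50 + 18.57
= 366.07 mOsm/kg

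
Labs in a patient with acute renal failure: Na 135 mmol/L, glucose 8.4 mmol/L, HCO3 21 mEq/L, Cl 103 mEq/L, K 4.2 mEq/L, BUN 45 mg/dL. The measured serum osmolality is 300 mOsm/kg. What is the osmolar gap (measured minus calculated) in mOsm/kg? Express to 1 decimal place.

Calculated osmolality = 2·Na + glucose + BUN/2.8
= 2·135 + 8.4 + 45/2.8
= 270 + 8.40 + 16.07
= 294.47 mOsm/kg ≈ 294.5 mOsm/kg
Osmolar gap = measured − calculated = 300 − 294.5 = 5.5 mOsm/kg

5.5 mOsm/kg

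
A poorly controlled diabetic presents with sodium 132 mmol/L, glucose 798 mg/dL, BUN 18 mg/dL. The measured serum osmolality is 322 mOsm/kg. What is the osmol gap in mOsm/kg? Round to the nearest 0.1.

7.2 mOsm/kg

Calculated osmolality = 2·Na + glucose/18 + BUN/2.8
= 2·132 + 798/18 + 18/2.8
= 264 + 44.33 + 6.43
= 314.76 mOsm/kg ≈ 314.8 mOsm/kg
Osmolar gap = measured − calculated = 322 − 314.8 = 7.2 mOsm/kg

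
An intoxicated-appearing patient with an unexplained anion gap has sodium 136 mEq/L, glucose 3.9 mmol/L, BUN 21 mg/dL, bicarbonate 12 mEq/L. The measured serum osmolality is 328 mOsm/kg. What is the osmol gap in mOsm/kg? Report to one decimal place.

Calculated osmolality = 2·Na + glucose + BUN/2.8
= 2·136 + 3.9 + 21/2.8
= 272 + 3.90 + 7.50
= 283.4 mOsm/kg ≈ 283.4 mOsm/kg
Osmolar gap = measured − calculated = 328 − 283.4 = 44.6 mOsm/kg

44.6 mOsm/kg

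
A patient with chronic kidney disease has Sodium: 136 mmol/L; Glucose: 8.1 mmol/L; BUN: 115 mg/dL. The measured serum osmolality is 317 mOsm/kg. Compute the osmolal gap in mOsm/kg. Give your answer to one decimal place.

Calculated osmolality = 2·Na + glucose + BUN/2.8
= 2·136 + 8.1 + 115/2.8
= 272 + 8.10 + 41.07
= 321.17 mOsm/kg ≈ 321.2 mOsm/kg
Osmolar gap = measured − calculated = 317 − 321.2 = -4.2 mOsm/kg

-4.2 mOsm/kg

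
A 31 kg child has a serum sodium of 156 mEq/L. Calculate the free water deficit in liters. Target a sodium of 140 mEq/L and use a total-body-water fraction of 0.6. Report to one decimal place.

2.1 L

TBW = 0.6 · 31 = 18.6 L
Free water deficit = TBW · (Na/140 − 1)
= 18.6 · (156/140 − 1)
= 18.6 · 0.1143
= 2.13 L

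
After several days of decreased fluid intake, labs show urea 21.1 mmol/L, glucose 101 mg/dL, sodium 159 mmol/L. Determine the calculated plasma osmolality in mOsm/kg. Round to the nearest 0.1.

344.7 mOsm/kg

Calculated osmolality = 2·Na + glucose/18 + urea
= 2·159 + 101/18 + 21.1
= 318 + 5.61 + 21.10
= 344.71 mOsm/kg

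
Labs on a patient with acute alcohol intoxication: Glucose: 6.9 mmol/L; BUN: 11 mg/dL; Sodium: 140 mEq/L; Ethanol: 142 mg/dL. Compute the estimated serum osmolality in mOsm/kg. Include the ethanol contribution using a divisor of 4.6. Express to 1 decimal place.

Calculated osmolality = 2·Na + glucose + BUN/2.8 + ethanol/4.6
= 2·140 + 6.9 + 11/2.8 + 142/4.6
= 280 + 6.90 + 3.93 + 30.87
= 321.7 mOsm/kg

321.7 mOsm/kg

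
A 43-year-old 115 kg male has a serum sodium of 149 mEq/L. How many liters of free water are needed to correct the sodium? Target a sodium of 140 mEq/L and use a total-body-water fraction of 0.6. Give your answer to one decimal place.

4.4 L

TBW = 0.6 · 115 = 69 L
Free water deficit = TBW · (Na/140 − 1)
= 69 · (149/140 − 1)
= 69 · 0.0643
= 4.44 L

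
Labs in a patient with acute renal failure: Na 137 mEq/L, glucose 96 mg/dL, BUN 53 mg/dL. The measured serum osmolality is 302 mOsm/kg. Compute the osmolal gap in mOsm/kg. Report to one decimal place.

Calculated osmolality = 2·Na + glucose/18 + BUN/2.8
= 2·137 + 96/18 + 53/2.8
= 274 + 5.33 + 18.93
= 298.26 mOsm/kg ≈ 298.3 mOsm/kg
Osmolar gap = measured − calculated = 302 − 298.3 = 3.7 mOsm/kg

3.7 mOsm/kg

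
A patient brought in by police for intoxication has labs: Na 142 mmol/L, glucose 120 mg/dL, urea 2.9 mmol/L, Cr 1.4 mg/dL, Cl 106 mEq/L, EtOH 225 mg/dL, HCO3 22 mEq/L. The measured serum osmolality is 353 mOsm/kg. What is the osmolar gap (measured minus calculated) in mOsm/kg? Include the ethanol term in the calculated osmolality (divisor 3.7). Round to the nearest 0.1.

-1.4 mOsm/kg

Calculated osmolality = 2·Na + glucose/18 + urea + ethanol/3.7
= 2·142 + 120/18 + 2.9 + 225/3.7
= 284 + 6.67 + 2.90 + 60.81
= 354.38 mOsm/kg ≈ 354.4 mOsm/kg
Osmolar gap = measured − calculated = 353 − 354.4 = -1.4 mOsm/kg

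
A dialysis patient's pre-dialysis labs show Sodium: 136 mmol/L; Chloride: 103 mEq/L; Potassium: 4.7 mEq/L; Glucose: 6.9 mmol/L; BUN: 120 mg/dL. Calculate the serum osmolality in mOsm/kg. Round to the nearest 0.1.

321.8 mOsm/kg

Calculated osmolality = 2·Na + glucose + BUN/2.8
= 2·136 + 6.9 + 120/2.8
= 272 + 6.90 + 42.86
= 321.76 mOsm/kg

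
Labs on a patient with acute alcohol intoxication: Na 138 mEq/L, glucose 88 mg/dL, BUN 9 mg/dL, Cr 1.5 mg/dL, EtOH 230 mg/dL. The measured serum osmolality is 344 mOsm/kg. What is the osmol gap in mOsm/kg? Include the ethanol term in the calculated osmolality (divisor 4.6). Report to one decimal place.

Calculated osmolality = 2·Na + glucose/18 + BUN/2.8 + ethanol/4.6
= 2·138 + 88/18 + 9/2.8 + 230/4.6
= 276 + 4.89 + 3.21 + 50
= 334.1 mOsm/kg ≈ 334.1 mOsm/kg
Osmolar gap = measured − calculated = 344 − 334.1 = 9.9 mOsm/kg

9.9 mOsm/kg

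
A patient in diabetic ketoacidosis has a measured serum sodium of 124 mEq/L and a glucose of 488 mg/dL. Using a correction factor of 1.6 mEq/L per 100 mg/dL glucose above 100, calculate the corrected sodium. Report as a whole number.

Corrected Na = measured Na + 1.6 · (glucose − 100)/100
= 124 + 1.6 · (488 − 100)/100
= 124 + 6.2
= 130.2 mEq/L

130 mEq/L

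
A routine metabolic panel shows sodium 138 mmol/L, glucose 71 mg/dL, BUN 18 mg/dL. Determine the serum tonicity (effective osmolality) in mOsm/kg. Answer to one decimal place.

279.9 mOsm/kg

Effective osmolality excludes urea (freely permeant across cell membranes):
2·Na + glucose/18
= 2·138 + 71/18
= 276 + 3.94
= 279.94 mOsm/kg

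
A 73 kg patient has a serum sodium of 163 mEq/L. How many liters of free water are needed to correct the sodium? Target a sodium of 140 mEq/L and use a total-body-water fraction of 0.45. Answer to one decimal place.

TBW = 0.45 · 73 = 32.85 L
Free water deficit = TBW · (Na/140 − 1)
= 32.85 · (163/140 − 1)
= 32.85 · 0.1643
= 5.4 L

5.4 L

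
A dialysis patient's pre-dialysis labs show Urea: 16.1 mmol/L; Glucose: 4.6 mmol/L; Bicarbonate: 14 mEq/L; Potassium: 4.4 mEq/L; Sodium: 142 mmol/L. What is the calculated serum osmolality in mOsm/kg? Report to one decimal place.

Calculated osmolality = 2·Na + glucose + urea
= 2·142 + 4.6 + 16.1
= 284 + 4.60 + 16.10
= 304.7 mOsm/kg

304.7 mOsm/kg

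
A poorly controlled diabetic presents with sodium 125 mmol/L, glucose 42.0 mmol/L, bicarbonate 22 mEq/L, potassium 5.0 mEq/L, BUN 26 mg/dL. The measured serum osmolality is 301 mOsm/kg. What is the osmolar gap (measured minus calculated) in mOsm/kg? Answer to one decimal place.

-0.3 mOsm/kg

Calculated osmolality = 2·Na + glucose + BUN/2.8
= 2·125 + 42 + 26/2.8
= 250 + 42 + 9.29
= 301.29 mOsm/kg ≈ 301.3 mOsm/kg
Osmolar gap = measured − calculated = 301 − 301.3 = -0.3 mOsm/kg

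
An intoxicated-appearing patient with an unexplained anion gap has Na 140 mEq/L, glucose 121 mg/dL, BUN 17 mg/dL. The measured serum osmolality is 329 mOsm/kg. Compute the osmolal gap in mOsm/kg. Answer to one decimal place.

Calculated osmolality = 2·Na + glucose/18 + BUN/2.8
= 2·140 + 121/18 + 17/2.8
= 280 + 6.72 + 6.07
= 292.79 mOsm/kg ≈ 292.8 mOsm/kg
Osmolar gap = measured − calculated = 329 − 292.8 = 36.2 mOsm/kg

36.2 mOsm/kg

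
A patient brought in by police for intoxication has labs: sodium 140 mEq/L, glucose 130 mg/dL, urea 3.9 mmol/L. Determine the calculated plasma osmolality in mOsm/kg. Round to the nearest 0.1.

Calculated osmolality = 2·Na + glucose/18 + urea
= 2·140 + 130/18 + 3.9
= 280 + 7.22 + 3.90
= 291.12 mOsm/kg

291.1 mOsm/kg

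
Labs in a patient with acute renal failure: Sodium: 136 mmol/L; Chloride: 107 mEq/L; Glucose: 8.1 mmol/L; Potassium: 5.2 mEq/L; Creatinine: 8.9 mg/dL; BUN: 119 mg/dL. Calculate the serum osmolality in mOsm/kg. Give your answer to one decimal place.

322.6 mOsm/kg

Calculated osmolality = 2·Na + glucose + BUN/2.8
= 2·136 + 8.1 + 119/2.8
= 272 + 8.10 + 42.50
= 322.6 mOsm/kg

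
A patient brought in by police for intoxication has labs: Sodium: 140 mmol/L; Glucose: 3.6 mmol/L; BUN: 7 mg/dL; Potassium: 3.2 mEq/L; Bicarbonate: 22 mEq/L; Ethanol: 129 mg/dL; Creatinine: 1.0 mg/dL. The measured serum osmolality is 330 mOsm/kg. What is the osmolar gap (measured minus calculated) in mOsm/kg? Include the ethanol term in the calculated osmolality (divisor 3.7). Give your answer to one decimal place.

9.0 mOsm/kg

Calculated osmolality = 2·Na + glucose + BUN/2.8 + ethanol/3.7
= 2·140 + 3.6 + 7/2.8 + 129/3.7
= 280 + 3.60 + 2.50 + 34.86
= 320.96 mOsm/kg ≈ 321.0 mOsm/kg
Osmolar gap = measured − calculated = 330 − 321.0 = 9.0 mOsm/kg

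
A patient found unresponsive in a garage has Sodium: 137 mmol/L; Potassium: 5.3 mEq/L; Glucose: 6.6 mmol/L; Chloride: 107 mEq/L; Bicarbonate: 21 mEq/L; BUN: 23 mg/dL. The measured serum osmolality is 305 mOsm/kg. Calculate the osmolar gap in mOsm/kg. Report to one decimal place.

Calculated osmolality = 2·Na + glucose + BUN/2.8
= 2·137 + 6.6 + 23/2.8
= 274 + 6.60 + 8.21
= 288.81 mOsm/kg ≈ 288.8 mOsm/kg
Osmolar gap = measured − calculated = 305 − 288.8 = 16.2 mOsm/kg

16.2 mOsm/kg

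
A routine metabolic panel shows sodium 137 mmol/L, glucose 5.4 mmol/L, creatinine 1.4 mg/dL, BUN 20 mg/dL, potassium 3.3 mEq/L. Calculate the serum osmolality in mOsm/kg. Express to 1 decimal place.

Calculated osmolality = 2·Na + glucose + BUN/2.8
= 2·137 + 5.4 + 20/2.8
= 274 + 5.40 + 7.14
= 286.54 mOsm/kg

286.5 mOsm/kg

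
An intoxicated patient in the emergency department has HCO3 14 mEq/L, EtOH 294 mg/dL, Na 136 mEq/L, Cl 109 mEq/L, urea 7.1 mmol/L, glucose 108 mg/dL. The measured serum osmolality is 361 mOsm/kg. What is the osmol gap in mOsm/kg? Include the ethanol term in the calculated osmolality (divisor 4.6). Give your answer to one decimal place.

12.0 mOsm/kg

Calculated osmolality = 2·Na + glucose/18 + urea + ethanol/4.6
= 2·136 + 108/18 + 7.1 + 294/4.6
= 272 + 6 + 7.10 + 63.91
= 349.01 mOsm/kg ≈ 349.0 mOsm/kg
Osmolar gap = measured − calculated = 361 − 349.0 = 12.0 mOsm/kg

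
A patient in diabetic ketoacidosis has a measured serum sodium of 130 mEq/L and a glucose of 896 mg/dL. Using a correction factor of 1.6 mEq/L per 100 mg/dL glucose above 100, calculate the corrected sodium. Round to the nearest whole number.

143 mEq/L

Corrected Na = measured Na + 1.6 · (glucose − 100)/100
= 130 + 1.6 · (896 − 100)/100
= 130 + 12.7
= 142.7 mEq/L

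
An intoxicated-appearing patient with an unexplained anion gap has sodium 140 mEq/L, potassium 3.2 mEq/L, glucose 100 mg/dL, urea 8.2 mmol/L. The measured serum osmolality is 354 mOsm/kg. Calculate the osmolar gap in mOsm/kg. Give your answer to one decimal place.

Calculated osmolality = 2·Na + glucose/18 + urea
= 2·140 + 100/18 + 8.2
= 280 + 5.56 + 8.20
= 293.76 mOsm/kg ≈ 293.8 mOsm/kg
Osmolar gap = measured − calculated = 354 − 293.8 = 60.2 mOsm/kg

60.2 mOsm/kg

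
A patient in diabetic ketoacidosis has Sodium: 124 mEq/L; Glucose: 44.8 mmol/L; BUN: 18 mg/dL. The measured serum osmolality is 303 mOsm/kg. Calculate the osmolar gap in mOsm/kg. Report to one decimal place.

Calculated osmolality = 2·Na + glucose + BUN/2.8
= 2·124 + 44.8 + 18/2.8
= 248 + 44.80 + 6.43
= 299.23 mOsm/kg ≈ 299.2 mOsm/kg
Osmolar gap = measured − calculated = 303 − 299.2 = 3.8 mOsm/kg

3.8 mOsm/kg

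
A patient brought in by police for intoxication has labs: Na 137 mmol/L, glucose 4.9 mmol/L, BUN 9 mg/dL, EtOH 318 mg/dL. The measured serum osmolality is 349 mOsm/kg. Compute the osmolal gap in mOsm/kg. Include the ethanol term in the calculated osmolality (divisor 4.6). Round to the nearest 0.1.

-2.2 mOsm/kg

Calculated osmolality = 2·Na + glucose + BUN/2.8 + ethanol/4.6
= 2·137 + 4.9 + 9/2.8 + 318/4.6
= 274 + 4.90 + 3.21 + 69.13
= 351.24 mOsm/kg ≈ 351.2 mOsm/kg
Osmolar gap = measured − calculated = 349 − 351.2 = -2.2 mOsm/kg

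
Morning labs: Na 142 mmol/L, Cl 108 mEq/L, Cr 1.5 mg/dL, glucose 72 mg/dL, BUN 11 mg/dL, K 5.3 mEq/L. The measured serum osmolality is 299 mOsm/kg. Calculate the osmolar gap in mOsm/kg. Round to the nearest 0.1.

7.1 mOsm/kg

Calculated osmolality = 2·Na + glucose/18 + BUN/2.8
= 2·142 + 72/18 + 11/2.8
= 284 + 4 + 3.93
= 291.93 mOsm/kg ≈ 291.9 mOsm/kg
Osmolar gap = measured − calculated = 299 − 291.9 = 7.1 mOsm/kg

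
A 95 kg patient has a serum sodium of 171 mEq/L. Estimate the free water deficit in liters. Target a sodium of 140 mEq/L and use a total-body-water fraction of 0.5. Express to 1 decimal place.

10.5 L

TBW = 0.5 · 95 = 47.5 L
Free water deficit = TBW · (Na/140 − 1)
= 47.5 · (171/140 − 1)
= 47.5 · 0.2214
= 10.52 L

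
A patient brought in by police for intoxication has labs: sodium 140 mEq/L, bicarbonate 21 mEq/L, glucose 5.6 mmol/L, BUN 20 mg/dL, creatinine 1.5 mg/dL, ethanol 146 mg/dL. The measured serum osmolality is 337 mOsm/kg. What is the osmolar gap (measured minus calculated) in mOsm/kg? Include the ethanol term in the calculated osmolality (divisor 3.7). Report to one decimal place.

Calculated osmolality = 2·Na + glucose + BUN/2.8 + ethanol/3.7
= 2·140 + 5.6 + 20/2.8 + 146/3.7
= 280 + 5.60 + 7.14 + 39.46
= 332.2 mOsm/kg ≈ 332.2 mOsm/kg
Osmolar gap = measured − calculated = 337 − 332.2 = 4.8 mOsm/kg

4.8 mOsm/kg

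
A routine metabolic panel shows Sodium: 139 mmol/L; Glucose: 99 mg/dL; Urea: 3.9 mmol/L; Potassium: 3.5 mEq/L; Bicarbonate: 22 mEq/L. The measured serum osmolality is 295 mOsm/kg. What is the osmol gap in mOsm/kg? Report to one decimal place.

Calculated osmolality = 2·Na + glucose/18 + urea
= 2·139 + 99/18 + 3.9
= 278 + 5.50 + 3.90
= 287.4 mOsm/kg ≈ 287.4 mOsm/kg
Osmolar gap = measured − calculated = 295 − 287.4 = 7.6 mOsm/kg

7.6 mOsm/kg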